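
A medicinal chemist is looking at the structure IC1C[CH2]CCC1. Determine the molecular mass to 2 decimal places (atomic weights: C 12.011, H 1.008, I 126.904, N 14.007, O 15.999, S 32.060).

First, the molecular formula is C6H11I (counting implicit H from valence).
  C: 6 × 12.011 = 72.066
  H: 11 × 1.008 = 11.088
  I: 1 × 126.904 = 126.904
Sum: 6×12.011 + 11×1.008 + 1×126.904 = 210.058 → 210.06 g/mol.

210.06 g/mol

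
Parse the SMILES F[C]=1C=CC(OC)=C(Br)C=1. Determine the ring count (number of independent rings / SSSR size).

1

In SMILES, each pair of matching ring-closure digits denotes one ring-closing bond; the number of such bonds equals the number of independent rings.
Ring-closure bonds here: 1.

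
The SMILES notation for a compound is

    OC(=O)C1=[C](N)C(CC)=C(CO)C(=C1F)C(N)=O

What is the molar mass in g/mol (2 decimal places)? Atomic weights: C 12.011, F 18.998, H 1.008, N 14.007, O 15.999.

256.23 g/mol

First, the molecular formula is C11H13FN2O4 (counting implicit H from valence).
  C: 11 × 12.011 = 132.121
  F: 1 × 18.998 = 18.998
  H: 13 × 1.008 = 13.104
  N: 2 × 14.007 = 28.014
  O: 4 × 15.999 = 63.996
Sum: 11×12.011 + 1×18.998 + 13×1.008 + 2×14.007 + 4×15.999 = 256.233 → 256.23 g/mol.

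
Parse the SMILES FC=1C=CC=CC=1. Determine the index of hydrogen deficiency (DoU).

4

Degree of unsaturation = (number of rings) + (number of π bonds).
Ring closures in the SMILES: 1.
π bonds: 3 double bonds (each 1 DoU) → 3 DoU from unsaturation.
Total DoU = 1 + 3 = 4.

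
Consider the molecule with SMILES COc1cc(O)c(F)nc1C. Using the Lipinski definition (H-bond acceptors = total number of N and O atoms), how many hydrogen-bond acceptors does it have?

3

N atoms: 1; O atoms: 2.
Lipinski HBA = 1 + 2 = 3.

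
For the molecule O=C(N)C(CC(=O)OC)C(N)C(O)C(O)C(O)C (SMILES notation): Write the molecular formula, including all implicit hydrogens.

C10H20N2O6

Walk through each heavy atom and fill implicit hydrogens from standard valence (C 4, N 3, O 2, S 2, halogen 1):
  atom 1: O, bond orders sum to 2 (valence 2) → 0 H
  atom 2: C, bond orders sum to 4 (valence 4) → 0 H
  atom 3: N, bond orders sum to 1 (valence 3) → 2 H
  atom 4: C, bond orders sum to 3 (valence 4) → 1 H
  atom 5: C, bond orders sum to 2 (valence 4) → 2 H
  atom 6: C, bond orders sum to 4 (valence 4) → 0 H
  atom 7: O, bond orders sum to 2 (valence 2) → 0 H
  atom 8: O, bond orders sum to 2 (valence 2) → 0 H
  atom 9: C, bond orders sum to 1 (valence 4) → 3 H
  atom 10: C, bond orders sum to 3 (valence 4) → 1 H
  atom 11: N, bond orders sum to 1 (valence 3) → 2 H
  atom 12: C, bond orders sum to 3 (valence 4) → 1 H
  atom 13: O, bond orders sum to 1 (valence 2) → 1 H
  atom 14: C, bond orders sum to 3 (valence 4) → 1 H
  atom 15: O, bond orders sum to 1 (valence 2) → 1 H
  atom 16: C, bond orders sum to 3 (valence 4) → 1 H
  atom 17: O, bond orders sum to 1 (valence 2) → 1 H
  atom 18: C, bond orders sum to 1 (valence 4) → 3 H
Totals → C:10, H:20, N:2, O:6.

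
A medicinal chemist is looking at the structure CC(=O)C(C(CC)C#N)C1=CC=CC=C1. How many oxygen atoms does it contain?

Scan the SMILES for O atoms (remember two-letter symbols like Cl and Br are single atoms).
Oxygen count: 1.

1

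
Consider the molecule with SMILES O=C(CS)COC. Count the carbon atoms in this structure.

Count every carbon token in the SMILES (each C, including those in ring-closure positions and inside branches).
Carbon count: 4.

4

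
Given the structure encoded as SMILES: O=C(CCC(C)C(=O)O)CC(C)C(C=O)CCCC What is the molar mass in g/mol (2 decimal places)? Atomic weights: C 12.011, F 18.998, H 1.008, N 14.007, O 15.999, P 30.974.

270.37 g/mol

First, the molecular formula is C15H26O4 (counting implicit H from valence).
  C: 15 × 12.011 = 180.165
  H: 26 × 1.008 = 26.208
  O: 4 × 15.999 = 63.996
Sum: 15×12.011 + 26×1.008 + 4×15.999 = 270.369 → 270.37 g/mol.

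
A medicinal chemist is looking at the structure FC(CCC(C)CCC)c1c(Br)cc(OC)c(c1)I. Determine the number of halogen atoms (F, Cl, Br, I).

Halogen atoms appear at heavy-atom positions 1, 12, 19 (1×Br, 1×F, 1×I).
Other groups present: 1 ether.
Halogen count: 3.

3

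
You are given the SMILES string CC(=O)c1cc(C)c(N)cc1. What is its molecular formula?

Walk through each heavy atom and fill implicit hydrogens from standard valence (C 4, N 3, O 2, S 2, halogen 1); for lowercase aromatic atoms, an aromatic c carries 1 H when it has two neighbours and 0 H with three, and aromatic n carries 0 H:
  atom 1: C, bond orders sum to 1 (valence 4) → 3 H
  atom 2: C, bond orders sum to 4 (valence 4) → 0 H
  atom 3: O, bond orders sum to 2 (valence 2) → 0 H
  atom 4: aromatic c, 3 neighbours → 0 H
  atom 5: aromatic c, 2 neighbours → 1 H
  atom 6: aromatic c, 3 neighbours → 0 H
  atom 7: C, bond orders sum to 1 (valence 4) → 3 H
  atom 8: aromatic c, 3 neighbours → 0 H
  atom 9: N, bond orders sum to 1 (valence 3) → 2 H
  atom 10: aromatic c, 2 neighbours → 1 H
  atom 11: aromatic c, 2 neighbours → 1 H
Totals → C:9, H:11, N:1, O:1.

C9H11NO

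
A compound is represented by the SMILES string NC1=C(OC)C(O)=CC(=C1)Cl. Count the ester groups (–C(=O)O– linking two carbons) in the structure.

0

Scan the SMILES for the ester motif — none present.
Groups that are present: 1 ether, 1 hydroxyl, 1 primary amine.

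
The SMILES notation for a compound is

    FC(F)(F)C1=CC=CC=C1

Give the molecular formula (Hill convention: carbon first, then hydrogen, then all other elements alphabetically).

C7H5F3

Walk through each heavy atom and fill implicit hydrogens from standard valence (C 4, N 3, O 2, S 2, halogen 1):
  atom 1: F (halogen, monovalent) → 0 H
  atom 2: C, bond orders sum to 4 (valence 4) → 0 H
  atom 3: F (halogen, monovalent) → 0 H
  atom 4: F (halogen, monovalent) → 0 H
  atom 5: C, bond orders sum to 4 (valence 4) → 0 H
  atom 6: C, bond orders sum to 3 (valence 4) → 1 H
  atom 7: C, bond orders sum to 3 (valence 4) → 1 H
  atom 8: C, bond orders sum to 3 (valence 4) → 1 H
  atom 9: C, bond orders sum to 3 (valence 4) → 1 H
  atom 10: C, bond orders sum to 3 (valence 4) → 1 H
Totals → C:7, H:5, F:3.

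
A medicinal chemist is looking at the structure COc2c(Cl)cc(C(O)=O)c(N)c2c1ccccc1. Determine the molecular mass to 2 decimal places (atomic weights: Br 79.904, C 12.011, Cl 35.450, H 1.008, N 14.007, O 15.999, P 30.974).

First, the molecular formula is C14H12ClNO3 (counting implicit H from valence).
  C: 14 × 12.011 = 168.154
  Cl: 1 × 35.450 = 35.450
  H: 12 × 1.008 = 12.096
  N: 1 × 14.007 = 14.007
  O: 3 × 15.999 = 47.997
Sum: 14×12.011 + 1×35.450 + 12×1.008 + 1×14.007 + 3×15.999 = 277.704 → 277.70 g/mol.

277.70 g/mol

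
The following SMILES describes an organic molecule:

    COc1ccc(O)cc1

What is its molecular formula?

Walk through each heavy atom and fill implicit hydrogens from standard valence (C 4, N 3, O 2, S 2, halogen 1); for lowercase aromatic atoms, an aromatic c carries 1 H when it has two neighbours and 0 H with three, and aromatic n carries 0 H:
  atom 1: C, bond orders sum to 1 (valence 4) → 3 H
  atom 2: O, bond orders sum to 2 (valence 2) → 0 H
  atom 3: aromatic c, 3 neighbours → 0 H
  atom 4: aromatic c, 2 neighbours → 1 H
  atom 5: aromatic c, 2 neighbours → 1 H
  atom 6: aromatic c, 3 neighbours → 0 H
  atom 7: O, bond orders sum to 1 (valence 2) → 1 H
  atom 8: aromatic c, 2 neighbours → 1 H
  atom 9: aromatic c, 2 neighbours → 1 H
Totals → C:7, H:8, O:2.

C7H8O2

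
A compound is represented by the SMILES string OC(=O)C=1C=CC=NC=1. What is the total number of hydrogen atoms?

Walk through each heavy atom and fill implicit hydrogens from standard valence (C 4, N 3, O 2, S 2, halogen 1):
  atom 1: O, bond orders sum to 1 (valence 2) → 1 H
  atom 2: C, bond orders sum to 4 (valence 4) → 0 H
  atom 3: O, bond orders sum to 2 (valence 2) → 0 H
  atom 4: C, bond orders sum to 4 (valence 4) → 0 H
  atom 5: C, bond orders sum to 3 (valence 4) → 1 H
  atom 6: C, bond orders sum to 3 (valence 4) → 1 H
  atom 7: C, bond orders sum to 3 (valence 4) → 1 H
  atom 8: N, bond orders sum to 3 (valence 3) → 0 H
  atom 9: C, bond orders sum to 3 (valence 4) → 1 H
Total hydrogens: 5.

5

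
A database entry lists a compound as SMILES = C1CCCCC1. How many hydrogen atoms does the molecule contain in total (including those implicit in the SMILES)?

Walk through each heavy atom and fill implicit hydrogens from standard valence (C 4, N 3, O 2, S 2, halogen 1):
  atom 1: C, bond orders sum to 2 (valence 4) → 2 H
  atom 2: C, bond orders sum to 2 (valence 4) → 2 H
  atom 3: C, bond orders sum to 2 (valence 4) → 2 H
  atom 4: C, bond orders sum to 2 (valence 4) → 2 H
  atom 5: C, bond orders sum to 2 (valence 4) → 2 H
  atom 6: C, bond orders sum to 2 (valence 4) → 2 H
Total hydrogens: 12.

12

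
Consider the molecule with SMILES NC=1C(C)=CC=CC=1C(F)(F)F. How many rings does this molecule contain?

1

In SMILES, each pair of matching ring-closure digits denotes one ring-closing bond; the number of such bonds equals the number of independent rings.
Ring-closure bonds here: 1.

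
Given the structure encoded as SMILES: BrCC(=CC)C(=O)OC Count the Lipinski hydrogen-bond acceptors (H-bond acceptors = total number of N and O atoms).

N atoms: 0; O atoms: 2.
Lipinski HBA = 0 + 2 = 2.

2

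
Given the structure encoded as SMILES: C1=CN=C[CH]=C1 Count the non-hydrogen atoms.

Every atom symbol written in the SMILES (organic subset) is one heavy atom; implicit H are not written.
Heavy atoms by element → C:5, N:1.
Total: 6.

6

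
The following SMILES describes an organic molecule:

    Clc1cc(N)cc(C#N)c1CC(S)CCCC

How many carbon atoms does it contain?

13

Count every carbon token in the SMILES (each C, including those in ring-closure positions and inside branches).
Carbon count: 13.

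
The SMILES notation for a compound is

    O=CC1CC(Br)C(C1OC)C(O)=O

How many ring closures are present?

1

In SMILES, each pair of matching ring-closure digits denotes one ring-closing bond; the number of such bonds equals the number of independent rings.
Ring-closure bonds here: 1.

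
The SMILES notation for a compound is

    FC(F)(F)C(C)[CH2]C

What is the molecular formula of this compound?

Walk through each heavy atom and fill implicit hydrogens from standard valence (C 4, N 3, O 2, S 2, halogen 1):
  atom 1: F (halogen, monovalent) → 0 H
  atom 2: C, bond orders sum to 4 (valence 4) → 0 H
  atom 3: F (halogen, monovalent) → 0 H
  atom 4: F (halogen, monovalent) → 0 H
  atom 5: C, bond orders sum to 3 (valence 4) → 1 H
  atom 6: C, bond orders sum to 1 (valence 4) → 3 H
  atom 7: C with explicit H count 2
  atom 8: C, bond orders sum to 1 (valence 4) → 3 H
Totals → C:5, H:9, F:3.
In Hill order: C5H9F3.

C5H9F3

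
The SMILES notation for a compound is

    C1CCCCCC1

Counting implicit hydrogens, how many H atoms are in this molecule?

14

Walk through each heavy atom and fill implicit hydrogens from standard valence (C 4, N 3, O 2, S 2, halogen 1):
  atom 1: C, bond orders sum to 2 (valence 4) → 2 H
  atom 2: C, bond orders sum to 2 (valence 4) → 2 H
  atom 3: C, bond orders sum to 2 (valence 4) → 2 H
  atom 4: C, bond orders sum to 2 (valence 4) → 2 H
  atom 5: C, bond orders sum to 2 (valence 4) → 2 H
  atom 6: C, bond orders sum to 2 (valence 4) → 2 H
  atom 7: C, bond orders sum to 2 (valence 4) → 2 H
Total hydrogens: 14.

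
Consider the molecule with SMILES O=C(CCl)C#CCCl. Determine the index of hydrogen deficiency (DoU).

Molecular formula: C5H4Cl2O.
DoU = (2C + 2 + N − H − X) / 2, where X is the halogen count and O/S are ignored.
    = (2·5 + 2 + 0 − 4 − 2) / 2 = 6 / 2 = 3.

3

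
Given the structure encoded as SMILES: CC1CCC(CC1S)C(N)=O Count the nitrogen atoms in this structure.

1

Scan the SMILES for N atoms (remember two-letter symbols like Cl and Br are single atoms).
Nitrogen count: 1.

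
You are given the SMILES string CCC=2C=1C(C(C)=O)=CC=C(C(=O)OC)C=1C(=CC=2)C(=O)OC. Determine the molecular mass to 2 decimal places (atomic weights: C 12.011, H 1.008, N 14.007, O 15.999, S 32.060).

First, the molecular formula is C18H18O5 (counting implicit H from valence).
  C: 18 × 12.011 = 216.198
  H: 18 × 1.008 = 18.144
  O: 5 × 15.999 = 79.995
Sum: 18×12.011 + 18×1.008 + 5×15.999 = 314.337 → 314.34 g/mol.

314.34 g/mol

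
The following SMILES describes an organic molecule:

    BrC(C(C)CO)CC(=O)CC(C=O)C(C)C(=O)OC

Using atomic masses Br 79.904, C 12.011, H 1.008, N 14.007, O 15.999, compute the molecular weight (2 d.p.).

337.21 g/mol

First, the molecular formula is C13H21BrO5 (counting implicit H from valence).
  Br: 1 × 79.904 = 79.904
  C: 13 × 12.011 = 156.143
  H: 21 × 1.008 = 21.168
  O: 5 × 15.999 = 79.995
Sum: 1×79.904 + 13×12.011 + 21×1.008 + 5×15.999 = 337.210 → 337.21 g/mol.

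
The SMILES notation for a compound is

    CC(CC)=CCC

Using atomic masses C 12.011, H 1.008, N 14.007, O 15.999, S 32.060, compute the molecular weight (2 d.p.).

First, the molecular formula is C7H14 (counting implicit H from valence).
  C: 7 × 12.011 = 84.077
  H: 14 × 1.008 = 14.112
Sum: 7×12.011 + 14×1.008 = 98.189 → 98.19 g/mol.

98.19 g/mol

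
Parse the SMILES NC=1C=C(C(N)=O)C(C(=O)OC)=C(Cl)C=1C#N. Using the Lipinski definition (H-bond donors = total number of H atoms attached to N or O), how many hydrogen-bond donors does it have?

Donors: find every N or O and count the H atoms it carries.
  atom 1 (N): bond orders sum to 1 → 2 H
  atom 6 (N): bond orders sum to 1 → 2 H
  atom 7 (O): bond orders sum to 2 → 0 H
  atom 10 (O): bond orders sum to 2 → 0 H
  atom 11 (O): bond orders sum to 2 → 0 H
  atom 17 (N): bond orders sum to 3 → 0 H
Lipinski HBD = 4.

4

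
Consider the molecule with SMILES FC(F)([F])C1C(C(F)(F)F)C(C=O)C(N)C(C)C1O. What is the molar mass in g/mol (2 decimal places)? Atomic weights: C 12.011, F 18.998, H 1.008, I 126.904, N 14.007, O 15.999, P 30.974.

293.21 g/mol

First, the molecular formula is C10H13F6NO2 (counting implicit H from valence).
  C: 10 × 12.011 = 120.110
  F: 6 × 18.998 = 113.988
  H: 13 × 1.008 = 13.104
  N: 1 × 14.007 = 14.007
  O: 2 × 15.999 = 31.998
Sum: 10×12.011 + 6×18.998 + 13×1.008 + 1×14.007 + 2×15.999 = 293.207 → 293.21 g/mol.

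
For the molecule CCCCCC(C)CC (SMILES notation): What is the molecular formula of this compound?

C9H20

Walk through each heavy atom and fill implicit hydrogens from standard valence (C 4, N 3, O 2, S 2, halogen 1):
  atom 1: C, bond orders sum to 1 (valence 4) → 3 H
  atom 2: C, bond orders sum to 2 (valence 4) → 2 H
  atom 3: C, bond orders sum to 2 (valence 4) → 2 H
  atom 4: C, bond orders sum to 2 (valence 4) → 2 H
  atom 5: C, bond orders sum to 2 (valence 4) → 2 H
  atom 6: C, bond orders sum to 3 (valence 4) → 1 H
  atom 7: C, bond orders sum to 1 (valence 4) → 3 H
  atom 8: C, bond orders sum to 2 (valence 4) → 2 H
  atom 9: C, bond orders sum to 1 (valence 4) → 3 H
Totals → C:9, H:20.
In Hill order: C9H20.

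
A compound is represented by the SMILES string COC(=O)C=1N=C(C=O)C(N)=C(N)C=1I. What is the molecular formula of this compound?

C8H8IN3O3

Walk through each heavy atom and fill implicit hydrogens from standard valence (C 4, N 3, O 2, S 2, halogen 1):
  atom 1: C, bond orders sum to 1 (valence 4) → 3 H
  atom 2: O, bond orders sum to 2 (valence 2) → 0 H
  atom 3: C, bond orders sum to 4 (valence 4) → 0 H
  atom 4: O, bond orders sum to 2 (valence 2) → 0 H
  atom 5: C, bond orders sum to 4 (valence 4) → 0 H
  atom 6: N, bond orders sum to 3 (valence 3) → 0 H
  atom 7: C, bond orders sum to 4 (valence 4) → 0 H
  atom 8: C, bond orders sum to 3 (valence 4) → 1 H
  atom 9: O, bond orders sum to 2 (valence 2) → 0 H
  atom 10: C, bond orders sum to 4 (valence 4) → 0 H
  atom 11: N, bond orders sum to 1 (valence 3) → 2 H
  atom 12: C, bond orders sum to 4 (valence 4) → 0 H
  atom 13: N, bond orders sum to 1 (valence 3) → 2 H
  atom 14: C, bond orders sum to 4 (valence 4) → 0 H
  atom 15: I (halogen, monovalent) → 0 H
Totals → C:8, H:8, I:1, N:3, O:3.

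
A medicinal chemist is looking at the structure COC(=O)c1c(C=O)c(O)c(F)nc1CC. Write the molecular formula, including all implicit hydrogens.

Walk through each heavy atom and fill implicit hydrogens from standard valence (C 4, N 3, O 2, S 2, halogen 1); for lowercase aromatic atoms, an aromatic c carries 1 H when it has two neighbours and 0 H with three, and aromatic n carries 0 H:
  atom 1: C, bond orders sum to 1 (valence 4) → 3 H
  atom 2: O, bond orders sum to 2 (valence 2) → 0 H
  atom 3: C, bond orders sum to 4 (valence 4) → 0 H
  atom 4: O, bond orders sum to 2 (valence 2) → 0 H
  atom 5: aromatic c, 3 neighbours → 0 H
  atom 6: aromatic c, 3 neighbours → 0 H
  atom 7: C, bond orders sum to 3 (valence 4) → 1 H
  atom 8: O, bond orders sum to 2 (valence 2) → 0 H
  atom 9: aromatic c, 3 neighbours → 0 H
  atom 10: O, bond orders sum to 1 (valence 2) → 1 H
  atom 11: aromatic c, 3 neighbours → 0 H
  atom 12: F (halogen, monovalent) → 0 H
  atom 13: aromatic n, 2 neighbours → 0 H
  atom 14: aromatic c, 3 neighbours → 0 H
  atom 15: C, bond orders sum to 2 (valence 4) → 2 H
  atom 16: C, bond orders sum to 1 (valence 4) → 3 H
Totals → C:10, H:10, F:1, N:1, O:4.

C10H10FNO4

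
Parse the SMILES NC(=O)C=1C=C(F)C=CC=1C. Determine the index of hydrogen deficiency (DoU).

5

Degree of unsaturation = (number of rings) + (number of π bonds).
Ring closures in the SMILES: 1.
π bonds: 4 double bonds (each 1 DoU) → 4 DoU from unsaturation.
Total DoU = 1 + 4 = 5.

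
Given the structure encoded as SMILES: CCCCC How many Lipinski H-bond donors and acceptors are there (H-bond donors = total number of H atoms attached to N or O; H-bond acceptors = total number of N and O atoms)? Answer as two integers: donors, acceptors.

Donors: find every N or O and count the H atoms it carries.
  (no N or O atoms present)
Lipinski HBD = 0.
Acceptors: N atoms = 0, O atoms = 0 → HBA = 0.

0, 0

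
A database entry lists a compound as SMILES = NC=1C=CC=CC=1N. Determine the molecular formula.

C6H8N2

Walk through each heavy atom and fill implicit hydrogens from standard valence (C 4, N 3, O 2, S 2, halogen 1):
  atom 1: N, bond orders sum to 1 (valence 3) → 2 H
  atom 2: C, bond orders sum to 4 (valence 4) → 0 H
  atom 3: C, bond orders sum to 3 (valence 4) → 1 H
  atom 4: C, bond orders sum to 3 (valence 4) → 1 H
  atom 5: C, bond orders sum to 3 (valence 4) → 1 H
  atom 6: C, bond orders sum to 3 (valence 4) → 1 H
  atom 7: C, bond orders sum to 4 (valence 4) → 0 H
  atom 8: N, bond orders sum to 1 (valence 3) → 2 H
Totals → C:6, H:8, N:2.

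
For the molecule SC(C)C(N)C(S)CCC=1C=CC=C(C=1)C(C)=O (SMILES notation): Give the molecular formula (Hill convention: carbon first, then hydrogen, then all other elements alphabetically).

C14H21NOS2

Walk through each heavy atom and fill implicit hydrogens from standard valence (C 4, N 3, O 2, S 2, halogen 1):
  atom 1: S, bond orders sum to 1 (valence 2) → 1 H
  atom 2: C, bond orders sum to 3 (valence 4) → 1 H
  atom 3: C, bond orders sum to 1 (valence 4) → 3 H
  atom 4: C, bond orders sum to 3 (valence 4) → 1 H
  atom 5: N, bond orders sum to 1 (valence 3) → 2 H
  atom 6: C, bond orders sum to 3 (valence 4) → 1 H
  atom 7: S, bond orders sum to 1 (valence 2) → 1 H
  atom 8: C, bond orders sum to 2 (valence 4) → 2 H
  atom 9: C, bond orders sum to 2 (valence 4) → 2 H
  atom 10: C, bond orders sum to 4 (valence 4) → 0 H
  atom 11: C, bond orders sum to 3 (valence 4) → 1 H
  atom 12: C, bond orders sum to 3 (valence 4) → 1 H
  atom 13: C, bond orders sum to 3 (valence 4) → 1 H
  atom 14: C, bond orders sum to 4 (valence 4) → 0 H
  atom 15: C, bond orders sum to 3 (valence 4) → 1 H
  atom 16: C, bond orders sum to 4 (valence 4) → 0 H
  atom 17: C, bond orders sum to 1 (valence 4) → 3 H
  atom 18: O, bond orders sum to 2 (valence 2) → 0 H
Totals → C:14, H:21, N:1, O:1, S:2.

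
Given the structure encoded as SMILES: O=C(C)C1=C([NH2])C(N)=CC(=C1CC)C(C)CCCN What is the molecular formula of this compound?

C15H25N3O

Walk through each heavy atom and fill implicit hydrogens from standard valence (C 4, N 3, O 2, S 2, halogen 1):
  atom 1: O, bond orders sum to 2 (valence 2) → 0 H
  atom 2: C, bond orders sum to 4 (valence 4) → 0 H
  atom 3: C, bond orders sum to 1 (valence 4) → 3 H
  atom 4: C, bond orders sum to 4 (valence 4) → 0 H
  atom 5: C, bond orders sum to 4 (valence 4) → 0 H
  atom 6: N with explicit H count 2
  atom 7: C, bond orders sum to 4 (valence 4) → 0 H
  atom 8: N, bond orders sum to 1 (valence 3) → 2 H
  atom 9: C, bond orders sum to 3 (valence 4) → 1 H
  atom 10: C, bond orders sum to 4 (valence 4) → 0 H
  atom 11: C, bond orders sum to 4 (valence 4) → 0 H
  atom 12: C, bond orders sum to 2 (valence 4) → 2 H
  atom 13: C, bond orders sum to 1 (valence 4) → 3 H
  atom 14: C, bond orders sum to 3 (valence 4) → 1 H
  atom 15: C, bond orders sum to 1 (valence 4) → 3 H
  atom 16: C, bond orders sum to 2 (valence 4) → 2 H
  atom 17: C, bond orders sum to 2 (valence 4) → 2 H
  atom 18: C, bond orders sum to 2 (valence 4) → 2 H
  atom 19: N, bond orders sum to 1 (valence 3) → 2 H
Totals → C:15, H:25, N:3, O:1.
In Hill order: C15H25N3O.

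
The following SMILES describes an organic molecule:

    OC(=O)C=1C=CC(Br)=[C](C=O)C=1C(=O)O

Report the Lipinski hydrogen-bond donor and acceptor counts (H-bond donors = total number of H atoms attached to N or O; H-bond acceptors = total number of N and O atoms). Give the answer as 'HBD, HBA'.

Donors: find every N or O and count the H atoms it carries.
  atom 1 (O): bond orders sum to 1 → 1 H
  atom 3 (O): bond orders sum to 2 → 0 H
  atom 11 (O): bond orders sum to 2 → 0 H
  atom 14 (O): bond orders sum to 2 → 0 H
  atom 15 (O): bond orders sum to 1 → 1 H
Lipinski HBD = 2.
Acceptors: N atoms = 0, O atoms = 5 → HBA = 5.

2, 5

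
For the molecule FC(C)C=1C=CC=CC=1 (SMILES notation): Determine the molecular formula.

C8H9F

Walk through each heavy atom and fill implicit hydrogens from standard valence (C 4, N 3, O 2, S 2, halogen 1):
  atom 1: F (halogen, monovalent) → 0 H
  atom 2: C, bond orders sum to 3 (valence 4) → 1 H
  atom 3: C, bond orders sum to 1 (valence 4) → 3 H
  atom 4: C, bond orders sum to 4 (valence 4) → 0 H
  atom 5: C, bond orders sum to 3 (valence 4) → 1 H
  atom 6: C, bond orders sum to 3 (valence 4) → 1 H
  atom 7: C, bond orders sum to 3 (valence 4) → 1 H
  atom 8: C, bond orders sum to 3 (valence 4) → 1 H
  atom 9: C, bond orders sum to 3 (valence 4) → 1 H
Totals → C:8, H:9, F:1.
In Hill order: C8H9F.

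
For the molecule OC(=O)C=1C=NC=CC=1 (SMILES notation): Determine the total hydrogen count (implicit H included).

Walk through each heavy atom and fill implicit hydrogens from standard valence (C 4, N 3, O 2, S 2, halogen 1):
  atom 1: O, bond orders sum to 1 (valence 2) → 1 H
  atom 2: C, bond orders sum to 4 (valence 4) → 0 H
  atom 3: O, bond orders sum to 2 (valence 2) → 0 H
  atom 4: C, bond orders sum to 4 (valence 4) → 0 H
  atom 5: C, bond orders sum to 3 (valence 4) → 1 H
  atom 6: N, bond orders sum to 3 (valence 3) → 0 H
  atom 7: C, bond orders sum to 3 (valence 4) → 1 H
  atom 8: C, bond orders sum to 3 (valence 4) → 1 H
  atom 9: C, bond orders sum to 3 (valence 4) → 1 H
Total hydrogens: 5.

5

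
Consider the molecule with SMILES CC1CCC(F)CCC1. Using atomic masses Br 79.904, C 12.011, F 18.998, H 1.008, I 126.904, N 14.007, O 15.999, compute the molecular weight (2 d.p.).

130.21 g/mol

First, the molecular formula is C8H15F (counting implicit H from valence).
  C: 8 × 12.011 = 96.088
  F: 1 × 18.998 = 18.998
  H: 15 × 1.008 = 15.120
Sum: 8×12.011 + 1×18.998 + 15×1.008 = 130.206 → 130.21 g/mol.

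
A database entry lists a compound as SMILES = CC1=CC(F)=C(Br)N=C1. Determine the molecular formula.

Walk through each heavy atom and fill implicit hydrogens from standard valence (C 4, N 3, O 2, S 2, halogen 1):
  atom 1: C, bond orders sum to 1 (valence 4) → 3 H
  atom 2: C, bond orders sum to 4 (valence 4) → 0 H
  atom 3: C, bond orders sum to 3 (valence 4) → 1 H
  atom 4: C, bond orders sum to 4 (valence 4) → 0 H
  atom 5: F (halogen, monovalent) → 0 H
  atom 6: C, bond orders sum to 4 (valence 4) → 0 H
  atom 7: Br (halogen, monovalent) → 0 H
  atom 8: N, bond orders sum to 3 (valence 3) → 0 H
  atom 9: C, bond orders sum to 3 (valence 4) → 1 H
Totals → C:6, H:5, Br:1, F:1, N:1.

C6H5BrFN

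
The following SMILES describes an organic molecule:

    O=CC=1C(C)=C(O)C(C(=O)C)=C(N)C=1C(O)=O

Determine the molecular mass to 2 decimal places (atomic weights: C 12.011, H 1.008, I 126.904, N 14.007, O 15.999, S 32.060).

237.21 g/mol

First, the molecular formula is C11H11NO5 (counting implicit H from valence).
  C: 11 × 12.011 = 132.121
  H: 11 × 1.008 = 11.088
  N: 1 × 14.007 = 14.007
  O: 5 × 15.999 = 79.995
Sum: 11×12.011 + 11×1.008 + 1×14.007 + 5×15.999 = 237.211 → 237.21 g/mol.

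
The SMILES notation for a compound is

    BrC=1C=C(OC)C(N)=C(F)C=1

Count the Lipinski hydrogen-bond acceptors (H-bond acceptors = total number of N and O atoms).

N atoms: 1; O atoms: 1.
Lipinski HBA = 1 + 1 = 2.

2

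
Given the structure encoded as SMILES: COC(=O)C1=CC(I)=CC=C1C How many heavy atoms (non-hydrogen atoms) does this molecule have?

12

Every atom symbol written in the SMILES (organic subset) is one heavy atom; implicit H are not written.
Heavy atoms by element → C:9, I:1, O:2.
Total: 12.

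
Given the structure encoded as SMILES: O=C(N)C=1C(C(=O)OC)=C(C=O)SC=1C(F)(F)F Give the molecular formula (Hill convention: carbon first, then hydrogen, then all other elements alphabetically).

Walk through each heavy atom and fill implicit hydrogens from standard valence (C 4, N 3, O 2, S 2, halogen 1):
  atom 1: O, bond orders sum to 2 (valence 2) → 0 H
  atom 2: C, bond orders sum to 4 (valence 4) → 0 H
  atom 3: N, bond orders sum to 1 (valence 3) → 2 H
  atom 4: C, bond orders sum to 4 (valence 4) → 0 H
  atom 5: C, bond orders sum to 4 (valence 4) → 0 H
  atom 6: C, bond orders sum to 4 (valence 4) → 0 H
  atom 7: O, bond orders sum to 2 (valence 2) → 0 H
  atom 8: O, bond orders sum to 2 (valence 2) → 0 H
  atom 9: C, bond orders sum to 1 (valence 4) → 3 H
  atom 10: C, bond orders sum to 4 (valence 4) → 0 H
  atom 11: C, bond orders sum to 3 (valence 4) → 1 H
  atom 12: O, bond orders sum to 2 (valence 2) → 0 H
  atom 13: S, bond orders sum to 2 (valence 2) → 0 H
  atom 14: C, bond orders sum to 4 (valence 4) → 0 H
  atom 15: C, bond orders sum to 4 (valence 4) → 0 H
  atom 16: F (halogen, monovalent) → 0 H
  atom 17: F (halogen, monovalent) → 0 H
  atom 18: F (halogen, monovalent) → 0 H
Totals → C:9, H:6, F:3, N:1, O:4, S:1.

C9H6F3NO4S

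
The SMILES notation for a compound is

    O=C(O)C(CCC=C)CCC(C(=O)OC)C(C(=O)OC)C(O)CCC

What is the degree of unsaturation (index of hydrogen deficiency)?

4

Molecular formula: C18H30O7.
DoU = (2C + 2 + N − H − X) / 2, where X is the halogen count and O/S are ignored.
    = (2·18 + 2 + 0 − 30 − 0) / 2 = 8 / 2 = 4.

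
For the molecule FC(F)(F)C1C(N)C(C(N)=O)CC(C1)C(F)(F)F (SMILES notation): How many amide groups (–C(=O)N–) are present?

The amide motif appears at heavy-atom position 9 in the SMILES.
Other groups present: 1 primary amine.
Amide count: 1.

1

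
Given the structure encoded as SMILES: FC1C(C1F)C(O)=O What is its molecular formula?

Walk through each heavy atom and fill implicit hydrogens from standard valence (C 4, N 3, O 2, S 2, halogen 1):
  atom 1: F (halogen, monovalent) → 0 H
  atom 2: C, bond orders sum to 3 (valence 4) → 1 H
  atom 3: C, bond orders sum to 3 (valence 4) → 1 H
  atom 4: C, bond orders sum to 3 (valence 4) → 1 H
  atom 5: F (halogen, monovalent) → 0 H
  atom 6: C, bond orders sum to 4 (valence 4) → 0 H
  atom 7: O, bond orders sum to 1 (valence 2) → 1 H
  atom 8: O, bond orders sum to 2 (valence 2) → 0 H
Totals → C:4, H:4, F:2, O:2.
In Hill order: C4H4F2O2.

C4H4F2O2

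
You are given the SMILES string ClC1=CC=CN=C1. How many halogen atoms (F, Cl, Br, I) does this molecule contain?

Halogen atoms appear at heavy-atom position 1 (1×Cl).
Halogen count: 1.

1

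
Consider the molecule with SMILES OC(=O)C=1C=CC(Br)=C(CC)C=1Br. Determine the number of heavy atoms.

Every atom symbol written in the SMILES (organic subset) is one heavy atom; implicit H are not written.
Heavy atoms by element → Br:2, C:9, O:2.
Total: 13.

13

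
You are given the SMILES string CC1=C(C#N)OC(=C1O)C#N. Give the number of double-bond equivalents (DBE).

Degree of unsaturation = (number of rings) + (number of π bonds).
Ring closures in the SMILES: 1.
π bonds: 2 double bonds (each 1 DoU), 2 triple bonds (each 2 DoU) → 6 DoU from unsaturation.
Total DoU = 1 + 6 = 7.

7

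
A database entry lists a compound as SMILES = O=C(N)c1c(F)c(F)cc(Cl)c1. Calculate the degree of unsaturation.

5

Molecular formula: C7H4ClF2NO.
DoU = (2C + 2 + N − H − X) / 2, where X is the halogen count and O/S are ignored.
    = (2·7 + 2 + 1 − 4 − 3) / 2 = 10 / 2 = 5.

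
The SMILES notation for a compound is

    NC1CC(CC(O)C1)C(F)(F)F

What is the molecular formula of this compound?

C7H12F3NO

Walk through each heavy atom and fill implicit hydrogens from standard valence (C 4, N 3, O 2, S 2, halogen 1):
  atom 1: N, bond orders sum to 1 (valence 3) → 2 H
  atom 2: C, bond orders sum to 3 (valence 4) → 1 H
  atom 3: C, bond orders sum to 2 (valence 4) → 2 H
  atom 4: C, bond orders sum to 3 (valence 4) → 1 H
  atom 5: C, bond orders sum to 2 (valence 4) → 2 H
  atom 6: C, bond orders sum to 3 (valence 4) → 1 H
  atom 7: O, bond orders sum to 1 (valence 2) → 1 H
  atom 8: C, bond orders sum to 2 (valence 4) → 2 H
  atom 9: C, bond orders sum to 4 (valence 4) → 0 H
  atom 10: F (halogen, monovalent) → 0 H
  atom 11: F (halogen, monovalent) → 0 H
  atom 12: F (halogen, monovalent) → 0 H
Totals → C:7, H:12, F:3, N:1, O:1.
In Hill order: C7H12F3NO.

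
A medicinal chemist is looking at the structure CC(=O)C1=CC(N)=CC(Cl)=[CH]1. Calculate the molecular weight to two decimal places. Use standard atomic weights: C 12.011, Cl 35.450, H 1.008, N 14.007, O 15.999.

First, the molecular formula is C8H8ClNO (counting implicit H from valence).
  C: 8 × 12.011 = 96.088
  Cl: 1 × 35.450 = 35.450
  H: 8 × 1.008 = 8.064
  N: 1 × 14.007 = 14.007
  O: 1 × 15.999 = 15.999
Sum: 8×12.011 + 1×35.450 + 8×1.008 + 1×14.007 + 1×15.999 = 169.608 → 169.61 g/mol.

169.61 g/mol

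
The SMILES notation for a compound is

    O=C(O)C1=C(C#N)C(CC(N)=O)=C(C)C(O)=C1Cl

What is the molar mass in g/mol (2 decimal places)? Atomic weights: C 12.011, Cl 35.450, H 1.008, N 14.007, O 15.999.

First, the molecular formula is C11H9ClN2O4 (counting implicit H from valence).
  C: 11 × 12.011 = 132.121
  Cl: 1 × 35.450 = 35.450
  H: 9 × 1.008 = 9.072
  N: 2 × 14.007 = 28.014
  O: 4 × 15.999 = 63.996
Sum: 11×12.011 + 1×35.450 + 9×1.008 + 2×14.007 + 4×15.999 = 268.653 → 268.65 g/mol.

268.65 g/mol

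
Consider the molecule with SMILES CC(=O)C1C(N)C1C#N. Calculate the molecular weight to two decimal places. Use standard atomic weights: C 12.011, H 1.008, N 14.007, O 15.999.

First, the molecular formula is C6H8N2O (counting implicit H from valence).
  C: 6 × 12.011 = 72.066
  H: 8 × 1.008 = 8.064
  N: 2 × 14.007 = 28.014
  O: 1 × 15.999 = 15.999
Sum: 6×12.011 + 8×1.008 + 2×14.007 + 1×15.999 = 124.143 → 124.14 g/mol.

124.14 g/mol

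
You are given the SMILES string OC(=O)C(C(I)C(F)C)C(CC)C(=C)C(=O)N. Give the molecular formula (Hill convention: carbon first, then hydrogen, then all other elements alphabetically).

Walk through each heavy atom and fill implicit hydrogens from standard valence (C 4, N 3, O 2, S 2, halogen 1):
  atom 1: O, bond orders sum to 1 (valence 2) → 1 H
  atom 2: C, bond orders sum to 4 (valence 4) → 0 H
  atom 3: O, bond orders sum to 2 (valence 2) → 0 H
  atom 4: C, bond orders sum to 3 (valence 4) → 1 H
  atom 5: C, bond orders sum to 3 (valence 4) → 1 H
  atom 6: I (halogen, monovalent) → 0 H
  atom 7: C, bond orders sum to 3 (valence 4) → 1 H
  atom 8: F (halogen, monovalent) → 0 H
  atom 9: C, bond orders sum to 1 (valence 4) → 3 H
  atom 10: C, bond orders sum to 3 (valence 4) → 1 H
  atom 11: C, bond orders sum to 2 (valence 4) → 2 H
  atom 12: C, bond orders sum to 1 (valence 4) → 3 H
  atom 13: C, bond orders sum to 4 (valence 4) → 0 H
  atom 14: C, bond orders sum to 2 (valence 4) → 2 H
  atom 15: C, bond orders sum to 4 (valence 4) → 0 H
  atom 16: O, bond orders sum to 2 (valence 2) → 0 H
  atom 17: N, bond orders sum to 1 (valence 3) → 2 H
Totals → C:11, H:17, F:1, I:1, N:1, O:3.

C11H17FINO3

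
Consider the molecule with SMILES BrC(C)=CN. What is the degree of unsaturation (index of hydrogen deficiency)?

Degree of unsaturation = (number of rings) + (number of π bonds).
Ring closures in the SMILES: 0.
π bonds: 1 double bond (each 1 DoU) → 1 DoU from unsaturation.
Total DoU = 0 + 1 = 1.

1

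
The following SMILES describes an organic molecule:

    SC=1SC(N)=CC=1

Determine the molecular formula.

Walk through each heavy atom and fill implicit hydrogens from standard valence (C 4, N 3, O 2, S 2, halogen 1):
  atom 1: S, bond orders sum to 1 (valence 2) → 1 H
  atom 2: C, bond orders sum to 4 (valence 4) → 0 H
  atom 3: S, bond orders sum to 2 (valence 2) → 0 H
  atom 4: C, bond orders sum to 4 (valence 4) → 0 H
  atom 5: N, bond orders sum to 1 (valence 3) → 2 H
  atom 6: C, bond orders sum to 3 (valence 4) → 1 H
  atom 7: C, bond orders sum to 3 (valence 4) → 1 H
Totals → C:4, H:5, N:1, S:2.
In Hill order: C4H5NS2.

C4H5NS2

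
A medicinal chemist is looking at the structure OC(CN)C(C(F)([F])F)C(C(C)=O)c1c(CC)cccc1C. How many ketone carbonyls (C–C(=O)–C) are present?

1

The ketone motif appears at heavy-atom position 11 in the SMILES.
Other groups present: 1 hydroxyl, 1 primary amine.
Ketone count: 1.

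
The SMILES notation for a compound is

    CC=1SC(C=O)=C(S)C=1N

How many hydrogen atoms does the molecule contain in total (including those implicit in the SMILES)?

7

Walk through each heavy atom and fill implicit hydrogens from standard valence (C 4, N 3, O 2, S 2, halogen 1):
  atom 1: C, bond orders sum to 1 (valence 4) → 3 H
  atom 2: C, bond orders sum to 4 (valence 4) → 0 H
  atom 3: S, bond orders sum to 2 (valence 2) → 0 H
  atom 4: C, bond orders sum to 4 (valence 4) → 0 H
  atom 5: C, bond orders sum to 3 (valence 4) → 1 H
  atom 6: O, bond orders sum to 2 (valence 2) → 0 H
  atom 7: C, bond orders sum to 4 (valence 4) → 0 H
  atom 8: S, bond orders sum to 1 (valence 2) → 1 H
  atom 9: C, bond orders sum to 4 (valence 4) → 0 H
  atom 10: N, bond orders sum to 1 (valence 3) → 2 H
Total hydrogens: 7.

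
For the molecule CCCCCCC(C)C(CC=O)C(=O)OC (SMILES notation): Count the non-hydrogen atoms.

Every atom symbol written in the SMILES (organic subset) is one heavy atom; implicit H are not written.
Heavy atoms by element → C:13, O:3.
Total: 16.

16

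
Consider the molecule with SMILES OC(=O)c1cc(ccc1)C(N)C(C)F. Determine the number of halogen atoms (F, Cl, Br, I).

Halogen atoms appear at heavy-atom position 14 (1×F).
Other groups present: 1 carboxylic acid, 1 primary amine.
Halogen count: 1.

1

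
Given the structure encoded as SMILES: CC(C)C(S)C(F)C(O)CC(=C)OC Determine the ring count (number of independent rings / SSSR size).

0

In SMILES, each pair of matching ring-closure digits denotes one ring-closing bond; the number of such bonds equals the number of independent rings.
Ring-closure bonds here: 0.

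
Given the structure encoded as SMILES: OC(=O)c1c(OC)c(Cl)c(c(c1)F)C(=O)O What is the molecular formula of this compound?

Walk through each heavy atom and fill implicit hydrogens from standard valence (C 4, N 3, O 2, S 2, halogen 1); for lowercase aromatic atoms, an aromatic c carries 1 H when it has two neighbours and 0 H with three, and aromatic n carries 0 H:
  atom 1: O, bond orders sum to 1 (valence 2) → 1 H
  atom 2: C, bond orders sum to 4 (valence 4) → 0 H
  atom 3: O, bond orders sum to 2 (valence 2) → 0 H
  atom 4: aromatic c, 3 neighbours → 0 H
  atom 5: aromatic c, 3 neighbours → 0 H
  atom 6: O, bond orders sum to 2 (valence 2) → 0 H
  atom 7: C, bond orders sum to 1 (valence 4) → 3 H
  atom 8: aromatic c, 3 neighbours → 0 H
  atom 9: Cl (halogen, monovalent) → 0 H
  atom 10: aromatic c, 3 neighbours → 0 H
  atom 11: aromatic c, 3 neighbours → 0 H
  atom 12: aromatic c, 2 neighbours → 1 H
  atom 13: F (halogen, monovalent) → 0 H
  atom 14: C, bond orders sum to 4 (valence 4) → 0 H
  atom 15: O, bond orders sum to 2 (valence 2) → 0 H
  atom 16: O, bond orders sum to 1 (valence 2) → 1 H
Totals → C:9, H:6, Cl:1, F:1, O:5.

C9H6ClFO5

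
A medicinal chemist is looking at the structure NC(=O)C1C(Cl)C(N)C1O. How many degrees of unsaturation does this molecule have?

Degree of unsaturation = (number of rings) + (number of π bonds).
Ring closures in the SMILES: 1.
π bonds: 1 double bond (each 1 DoU) → 1 DoU from unsaturation.
Total DoU = 1 + 1 = 2.

2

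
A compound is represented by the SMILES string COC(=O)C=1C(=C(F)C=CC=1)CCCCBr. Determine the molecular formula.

C12H14BrFO2

Walk through each heavy atom and fill implicit hydrogens from standard valence (C 4, N 3, O 2, S 2, halogen 1):
  atom 1: C, bond orders sum to 1 (valence 4) → 3 H
  atom 2: O, bond orders sum to 2 (valence 2) → 0 H
  atom 3: C, bond orders sum to 4 (valence 4) → 0 H
  atom 4: O, bond orders sum to 2 (valence 2) → 0 H
  atom 5: C, bond orders sum to 4 (valence 4) → 0 H
  atom 6: C, bond orders sum to 4 (valence 4) → 0 H
  atom 7: C, bond orders sum to 4 (valence 4) → 0 H
  atom 8: F (halogen, monovalent) → 0 H
  atom 9: C, bond orders sum to 3 (valence 4) → 1 H
  atom 10: C, bond orders sum to 3 (valence 4) → 1 H
  atom 11: C, bond orders sum to 3 (valence 4) → 1 H
  atom 12: C, bond orders sum to 2 (valence 4) → 2 H
  atom 13: C, bond orders sum to 2 (valence 4) → 2 H
  atom 14: C, bond orders sum to 2 (valence 4) → 2 H
  atom 15: C, bond orders sum to 2 (valence 4) → 2 H
  atom 16: Br (halogen, monovalent) → 0 H
Totals → C:12, H:14, Br:1, F:1, O:2.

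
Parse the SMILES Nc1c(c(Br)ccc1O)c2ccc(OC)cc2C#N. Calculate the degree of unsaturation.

10

Molecular formula: C14H11BrN2O2.
DoU = (2C + 2 + N − H − X) / 2, where X is the halogen count and O/S are ignored.
    = (2·14 + 2 + 2 − 11 − 1) / 2 = 20 / 2 = 10.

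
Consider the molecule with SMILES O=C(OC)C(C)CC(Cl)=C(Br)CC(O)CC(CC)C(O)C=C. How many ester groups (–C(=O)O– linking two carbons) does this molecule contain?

1

The ester motif appears at heavy-atom position 2 in the SMILES.
Other groups present: 2 alkene, 2 hydroxyl.
Ester count: 1.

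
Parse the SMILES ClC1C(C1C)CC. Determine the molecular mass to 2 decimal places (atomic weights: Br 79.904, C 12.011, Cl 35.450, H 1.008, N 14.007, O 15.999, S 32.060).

First, the molecular formula is C6H11Cl (counting implicit H from valence).
  C: 6 × 12.011 = 72.066
  Cl: 1 × 35.450 = 35.450
  H: 11 × 1.008 = 11.088
Sum: 6×12.011 + 1×35.450 + 11×1.008 = 118.604 → 118.60 g/mol.

118.60 g/mol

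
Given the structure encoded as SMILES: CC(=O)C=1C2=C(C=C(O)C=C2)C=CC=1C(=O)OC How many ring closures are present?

In SMILES, each pair of matching ring-closure digits denotes one ring-closing bond; the number of such bonds equals the number of independent rings.
Ring-closure bonds here: 2.

2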